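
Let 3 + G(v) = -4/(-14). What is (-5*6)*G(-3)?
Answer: 570/7 ≈ 81.429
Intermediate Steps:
G(v) = -19/7 (G(v) = -3 - 4/(-14) = -3 - 4*(-1/14) = -3 + 2/7 = -19/7)
(-5*6)*G(-3) = -5*6*(-19/7) = -30*(-19/7) = 570/7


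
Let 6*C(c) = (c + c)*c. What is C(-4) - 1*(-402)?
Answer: 1222/3 ≈ 407.33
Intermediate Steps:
C(c) = c**2/3 (C(c) = ((c + c)*c)/6 = ((2*c)*c)/6 = (2*c**2)/6 = c**2/3)
C(-4) - 1*(-402) = (1/3)*(-4)**2 - 1*(-402) = (1/3)*16 + 402 = 16/3 + 402 = 1222/3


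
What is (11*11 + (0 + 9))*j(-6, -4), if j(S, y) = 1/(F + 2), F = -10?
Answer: -65/4 ≈ -16.250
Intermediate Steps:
j(S, y) = -⅛ (j(S, y) = 1/(-10 + 2) = 1/(-8) = -⅛)
(11*11 + (0 + 9))*j(-6, -4) = (11*11 + (0 + 9))*(-⅛) = (121 + 9)*(-⅛) = 130*(-⅛) = -65/4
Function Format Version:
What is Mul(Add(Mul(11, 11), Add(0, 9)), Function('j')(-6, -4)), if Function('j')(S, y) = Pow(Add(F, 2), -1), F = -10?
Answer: Rational(-65, 4) ≈ -16.250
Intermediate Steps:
Function('j')(S, y) = Rational(-1, 8) (Function('j')(S, y) = Pow(Add(-10, 2), -1) = Pow(-8, -1) = Rational(-1, 8))
Mul(Add(Mul(11, 11), Add(0, 9)), Function('j')(-6, -4)) = Mul(Add(Mul(11, 11), Add(0, 9)), Rational(-1, 8)) = Mul(Add(121, 9), Rational(-1, 8)) = Mul(130, Rational(-1, 8)) = Rational(-65, 4)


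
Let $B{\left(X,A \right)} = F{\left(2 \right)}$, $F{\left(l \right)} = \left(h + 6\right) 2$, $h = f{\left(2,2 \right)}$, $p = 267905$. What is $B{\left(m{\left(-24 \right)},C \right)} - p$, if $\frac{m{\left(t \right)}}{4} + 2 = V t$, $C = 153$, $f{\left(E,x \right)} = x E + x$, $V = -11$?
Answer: $-267881$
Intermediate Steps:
$f{\left(E,x \right)} = x + E x$ ($f{\left(E,x \right)} = E x + x = x + E x$)
$h = 6$ ($h = 2 \left(1 + 2\right) = 2 \cdot 3 = 6$)
$m{\left(t \right)} = -8 - 44 t$ ($m{\left(t \right)} = -8 + 4 \left(- 11 t\right) = -8 - 44 t$)
$F{\left(l \right)} = 24$ ($F{\left(l \right)} = \left(6 + 6\right) 2 = 12 \cdot 2 = 24$)
$B{\left(X,A \right)} = 24$
$B{\left(m{\left(-24 \right)},C \right)} - p = 24 - 267905 = -267881$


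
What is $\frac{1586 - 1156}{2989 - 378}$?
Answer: $\frac{430}{2611} \approx 0.16469$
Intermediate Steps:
$\frac{1586 - 1156}{2989 - 378} = \frac{1586 - 1156}{2611} = 430 \cdot \frac{1}{2611} = \frac{430}{2611}$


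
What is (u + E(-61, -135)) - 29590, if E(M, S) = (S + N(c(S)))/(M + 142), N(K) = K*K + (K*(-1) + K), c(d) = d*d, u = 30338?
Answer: 12304114/3 ≈ 4.1014e+6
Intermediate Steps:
c(d) = d**2
N(K) = K**2 (N(K) = K**2 + (-K + K) = K**2 + 0 = K**2)
E(M, S) = (S + S**4)/(142 + M) (E(M, S) = (S + (S**2)**2)/(M + 142) = (S + S**4)/(142 + M))
(u + E(-61, -135)) - 29590 = (30338 + (-135 + (-135)**4)/(142 - 61)) - 29590 = (30338 + (-135 + 332150625)/81) - 29590 = (30338 + (1/81)*332150490) - 29590 = (30338 + 12301870/3) - 29590 = 12392884/3 - 29590 = 12304114/3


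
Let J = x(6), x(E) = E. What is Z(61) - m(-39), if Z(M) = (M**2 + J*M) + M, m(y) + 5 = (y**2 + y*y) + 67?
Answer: 1044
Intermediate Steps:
J = 6
m(y) = 62 + 2*y**2 (m(y) = -5 + ((y**2 + y*y) + 67) = -5 + ((y**2 + y**2) + 67) = -5 + (2*y**2 + 67) = -5 + (67 + 2*y**2) = 62 + 2*y**2)
Z(M) = M**2 + 7*M (Z(M) = (M**2 + 6*M) + M = M**2 + 7*M)
Z(61) - m(-39) = 61*(7 + 61) - (62 + 2*(-39)**2) = 61*68 - (62 + 2*1521) = 4148 - (62 + 3042) = 4148 - 1*3104 = 4148 - 3104 = 1044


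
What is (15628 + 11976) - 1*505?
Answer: 27099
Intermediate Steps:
(15628 + 11976) - 1*505 = 27604 - 505 = 27099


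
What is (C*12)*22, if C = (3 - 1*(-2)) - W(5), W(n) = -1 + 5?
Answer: 264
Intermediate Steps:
W(n) = 4
C = 1 (C = (3 - 1*(-2)) - 1*4 = (3 + 2) - 4 = 5 - 4 = 1)
(C*12)*22 = (1*12)*22 = 12*22 = 264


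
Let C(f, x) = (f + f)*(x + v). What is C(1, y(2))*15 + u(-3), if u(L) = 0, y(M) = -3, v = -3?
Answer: -180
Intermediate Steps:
C(f, x) = 2*f*(-3 + x) (C(f, x) = (f + f)*(x - 3) = (2*f)*(-3 + x) = 2*f*(-3 + x))
C(1, y(2))*15 + u(-3) = (2*1*(-3 - 3))*15 + 0 = (2*1*(-6))*15 + 0 = -12*15 + 0 = -180 + 0 = -180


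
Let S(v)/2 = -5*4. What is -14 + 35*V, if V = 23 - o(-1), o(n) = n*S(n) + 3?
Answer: -714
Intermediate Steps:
S(v) = -40 (S(v) = 2*(-5*4) = 2*(-20) = -40)
o(n) = 3 - 40*n (o(n) = n*(-40) + 3 = -40*n + 3 = 3 - 40*n)
V = -20 (V = 23 - (3 - 40*(-1)) = 23 - (3 + 40) = 23 - 1*43 = 23 - 43 = -20)
-14 + 35*V = -14 + 35*(-20) = -14 - 700 = -714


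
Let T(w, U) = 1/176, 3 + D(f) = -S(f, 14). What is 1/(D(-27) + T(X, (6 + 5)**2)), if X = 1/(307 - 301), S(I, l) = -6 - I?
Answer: -176/4223 ≈ -0.041677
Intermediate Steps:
D(f) = 3 + f (D(f) = -3 - (-6 - f) = -3 + (6 + f) = 3 + f)
X = 1/6 ≈ 0.16667
T(w, U) = 1/176
1/(D(-27) + T(X, (6 + 5)**2)) = 1/((3 - 27) + 1/176) = 1/(-24 + 1/176) = 1/(-4223/176) = -176/4223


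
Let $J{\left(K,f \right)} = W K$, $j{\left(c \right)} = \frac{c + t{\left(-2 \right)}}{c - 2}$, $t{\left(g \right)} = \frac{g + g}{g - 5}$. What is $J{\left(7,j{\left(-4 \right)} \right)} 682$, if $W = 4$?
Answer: $19096$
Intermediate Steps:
$t{\left(g \right)} = \frac{2 g}{-5 + g}$
$j{\left(c \right)} = \frac{\frac{4}{7} + c}{-2 + c}$ ($j{\left(c \right)} = \frac{c + 2 \left(-2\right) \frac{1}{-5 - 2}}{c - 2} = \frac{c + 2 \left(-2\right) \frac{1}{-7}}{-2 + c} = \frac{c + 2 \left(-2\right) \left(- \frac{1}{7}\right)}{-2 + c} = \frac{c + \frac{4}{7}}{-2 + c} = \frac{\frac{4}{7} + c}{-2 + c}$)
$J{\left(K,f \right)} = 4 K$
$J{\left(7,j{\left(-4 \right)} \right)} 682 = 4 \cdot 7 \cdot 682 = 28 \cdot 682 = 19096$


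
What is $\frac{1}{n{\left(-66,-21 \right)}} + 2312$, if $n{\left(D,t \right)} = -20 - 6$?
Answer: $\frac{60111}{26} \approx 2312.0$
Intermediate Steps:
$n{\left(D,t \right)} = -26$ ($n{\left(D,t \right)} = -20 - 6 = -26$)
$\frac{1}{n{\left(-66,-21 \right)}} + 2312 = \frac{1}{-26} + 2312 = - \frac{1}{26} + 2312 = \frac{60111}{26}$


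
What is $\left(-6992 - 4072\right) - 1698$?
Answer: $-12762$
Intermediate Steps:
$\left(-6992 - 4072\right) - 1698 = -11064 - 1698 = -12762$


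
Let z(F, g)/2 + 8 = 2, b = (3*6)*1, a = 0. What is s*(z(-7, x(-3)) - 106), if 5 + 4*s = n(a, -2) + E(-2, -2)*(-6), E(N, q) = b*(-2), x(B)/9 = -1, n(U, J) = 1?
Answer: -6254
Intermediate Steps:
x(B) = -9 (x(B) = 9*(-1) = -9)
b = 18 (b = 18*1 = 18)
z(F, g) = -12 (z(F, g) = -16 + 2*2 = -16 + 4 = -12)
E(N, q) = -36 (E(N, q) = 18*(-2) = -36)
s = 53 (s = -5/4 + (1 - 36*(-6))/4 = -5/4 + (1 + 216)/4 = -5/4 + (1/4)*217 = -5/4 + 217/4 = 53)
s*(z(-7, x(-3)) - 106) = 53*(-12 - 106) = 53*(-118) = -6254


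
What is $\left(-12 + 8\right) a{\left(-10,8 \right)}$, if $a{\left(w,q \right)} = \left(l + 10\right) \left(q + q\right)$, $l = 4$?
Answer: $-896$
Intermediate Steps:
$a{\left(w,q \right)} = 28 q$ ($a{\left(w,q \right)} = \left(4 + 10\right) \left(q + q\right) = 14 \cdot 2 q = 28 q$)
$\left(-12 + 8\right) a{\left(-10,8 \right)} = \left(-12 + 8\right) 28 \cdot 8 = \left(-4\right) 224 = -896$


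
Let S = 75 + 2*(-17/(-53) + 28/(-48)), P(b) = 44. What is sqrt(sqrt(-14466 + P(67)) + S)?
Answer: sqrt(7531194 + 101124*I*sqrt(14422))/318 ≈ 10.387 + 5.7808*I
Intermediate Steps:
S = 23683/318 (S = 75 + 2*(-17*(-1/53) + 28*(-1/48)) = 75 + 2*(17/53 - 7/12) = 75 + 2*(-167/636) = 75 - 167/318 = 23683/318 ≈ 74.475)
sqrt(sqrt(-14466 + P(67)) + S) = sqrt(sqrt(-14466 + 44) + 23683/318) = sqrt(sqrt(-14422) + 23683/318) = sqrt(I*sqrt(14422) + 23683/318) = sqrt(23683/318 + I*sqrt(14422))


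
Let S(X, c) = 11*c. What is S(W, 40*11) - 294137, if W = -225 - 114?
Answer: -289297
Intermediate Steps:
W = -339
S(W, 40*11) - 294137 = 11*(40*11) - 294137 = 11*440 - 294137 = 4840 - 294137 = -289297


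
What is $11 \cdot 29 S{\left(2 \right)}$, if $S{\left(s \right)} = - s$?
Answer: $-638$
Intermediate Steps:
$11 \cdot 29 S{\left(2 \right)} = 11 \cdot 29 \left(\left(-1\right) 2\right) = 319 \left(-2\right) = -638$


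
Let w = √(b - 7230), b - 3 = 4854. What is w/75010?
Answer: I*√2373/75010 ≈ 0.00064943*I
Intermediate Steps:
b = 4857 (b = 3 + 4854 = 4857)
w = I*√2373 (w = √(4857 - 7230) = √(-2373) = I*√2373 ≈ 48.713*I)
w/75010 = (I*√2373)/75010 = (I*√2373)*(1/75010) = I*√2373/75010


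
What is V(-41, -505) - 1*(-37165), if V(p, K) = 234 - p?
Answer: 37440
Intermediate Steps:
V(-41, -505) - 1*(-37165) = (234 - 1*(-41)) - 1*(-37165) = (234 + 41) + 37165 = 275 + 37165 = 37440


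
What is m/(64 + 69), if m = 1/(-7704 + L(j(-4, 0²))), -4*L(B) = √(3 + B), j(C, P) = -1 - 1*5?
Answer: -41088/42100079749 + 4*I*√3/126300239247 ≈ -9.7596e-7 + 5.4855e-11*I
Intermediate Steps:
j(C, P) = -6 (j(C, P) = -1 - 5 = -6)
L(B) = -√(3 + B)/4
m = 1/(-7704 - I*√3/4) (m = 1/(-7704 - √(3 - 6)/4) = 1/(-7704 - I*√3/4) ≈ -0.0001298 + 7.3e-9*I)
m/(64 + 69) = (-41088/316541953 + 4*I*√3/949625859)/(64 + 69) = (-41088/316541953 + 4*I*√3/949625859)/133 = (-41088/316541953 + 4*I*√3/949625859)*(1/133) = -41088/42100079749 + 4*I*√3/126300239247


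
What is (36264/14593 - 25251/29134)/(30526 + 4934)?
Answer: 229342511/5025302100840 ≈ 4.5638e-5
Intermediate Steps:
(36264/14593 - 25251/29134)/(30526 + 4934) = (36264*(1/14593) - 25251*1/29134)/35460 = (36264/14593 - 25251/29134)*(1/35460) = (688027533/425152462)*(1/35460) = 229342511/5025302100840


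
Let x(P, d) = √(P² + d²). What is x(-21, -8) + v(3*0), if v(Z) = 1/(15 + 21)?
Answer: 1/36 + √505 ≈ 22.500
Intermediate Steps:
v(Z) = 1/36
x(-21, -8) + v(3*0) = √((-21)² + (-8)²) + 1/36 = √(441 + 64) + 1/36 = √505 + 1/36 = 1/36 + √505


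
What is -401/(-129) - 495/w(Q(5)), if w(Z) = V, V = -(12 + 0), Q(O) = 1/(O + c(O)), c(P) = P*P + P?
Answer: 22889/516 ≈ 44.359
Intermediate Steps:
c(P) = P + P² (c(P) = P² + P = P + P²)
Q(O) = 1/(O + O*(1 + O))
V = -12 (V = -1*12 = -12)
w(Z) = -12
-401/(-129) - 495/w(Q(5)) = -401/(-129) - 495/(-12) = -401*(-1/129) - 495*(-1/12) = 401/129 + 165/4 = 22889/516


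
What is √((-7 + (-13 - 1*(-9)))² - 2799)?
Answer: I*√2678 ≈ 51.749*I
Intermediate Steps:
√((-7 + (-13 - 1*(-9)))² - 2799) = √((-7 + (-13 + 9))² - 2799) = √((-7 - 4)² - 2799) = √((-11)² - 2799) = √(121 - 2799) = √(-2678) = I*√2678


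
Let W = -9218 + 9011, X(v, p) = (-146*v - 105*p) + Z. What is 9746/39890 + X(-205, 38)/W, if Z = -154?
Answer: -513293059/4128615 ≈ -124.33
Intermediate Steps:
X(v, p) = -154 - 146*v - 105*p (X(v, p) = (-146*v - 105*p) - 154 = -154 - 146*v - 105*p)
W = -207
9746/39890 + X(-205, 38)/W = 9746/39890 + (-154 - 146*(-205) - 105*38)/(-207) = 9746*(1/39890) + (-154 + 29930 - 3990)*(-1/207) = 4873/19945 + 25786*(-1/207) = 4873/19945 - 25786/207 = -513293059/4128615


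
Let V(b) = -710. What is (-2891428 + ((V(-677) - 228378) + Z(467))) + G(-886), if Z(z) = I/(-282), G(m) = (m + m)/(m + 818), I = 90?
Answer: -2493271718/799 ≈ -3.1205e+6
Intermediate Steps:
G(m) = 2*m/(818 + m) (G(m) = (2*m)/(818 + m) = 2*m/(818 + m))
Z(z) = -15/47 (Z(z) = 90/(-282) = 90*(-1/282) = -15/47)
(-2891428 + ((V(-677) - 228378) + Z(467))) + G(-886) = (-2891428 + ((-710 - 228378) - 15/47)) + 2*(-886)/(818 - 886) = (-2891428 + (-229088 - 15/47)) + 2*(-886)/(-68) = (-2891428 - 10767151/47) + 2*(-886)*(-1/68) = -146664267/47 + 443/17 = -2493271718/799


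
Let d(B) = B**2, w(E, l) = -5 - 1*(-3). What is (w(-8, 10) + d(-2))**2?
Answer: 4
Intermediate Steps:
w(E, l) = -2 (w(E, l) = -5 + 3 = -2)
(w(-8, 10) + d(-2))**2 = (-2 + (-2)**2)**2 = (-2 + 4)**2 = 2**2 = 4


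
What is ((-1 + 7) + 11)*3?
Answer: 51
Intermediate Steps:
((-1 + 7) + 11)*3 = (6 + 11)*3 = 17*3 = 51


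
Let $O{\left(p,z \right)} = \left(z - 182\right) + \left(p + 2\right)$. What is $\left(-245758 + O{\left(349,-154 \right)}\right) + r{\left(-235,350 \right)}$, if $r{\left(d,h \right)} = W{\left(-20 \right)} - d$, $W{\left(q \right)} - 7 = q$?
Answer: $-245521$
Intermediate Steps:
$W{\left(q \right)} = 7 + q$
$O{\left(p,z \right)} = -180 + p + z$ ($O{\left(p,z \right)} = \left(-182 + z\right) + \left(2 + p\right) = -180 + p + z$)
$r{\left(d,h \right)} = -13 - d$ ($r{\left(d,h \right)} = \left(7 - 20\right) - d = -13 - d$)
$\left(-245758 + O{\left(349,-154 \right)}\right) + r{\left(-235,350 \right)} = \left(-245758 - -15\right) - -222 = \left(-245758 + 15\right) + \left(-13 + 235\right) = -245743 + 222 = -245521$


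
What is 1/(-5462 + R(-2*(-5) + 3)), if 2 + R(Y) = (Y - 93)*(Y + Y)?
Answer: -1/7544 ≈ -0.00013256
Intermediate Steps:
R(Y) = -2 + 2*Y*(-93 + Y) (R(Y) = -2 + (Y - 93)*(Y + Y) = -2 + (-93 + Y)*(2*Y) = -2 + 2*Y*(-93 + Y))
1/(-5462 + R(-2*(-5) + 3)) = 1/(-5462 + (-2 - 186*(-2*(-5) + 3) + 2*(-2*(-5) + 3)²)) = 1/(-5462 + (-2 - 186*(10 + 3) + 2*(10 + 3)²)) = 1/(-5462 + (-2 - 186*13 + 2*13²)) = 1/(-5462 + (-2 - 2418 + 2*169)) = 1/(-5462 + (-2 - 2418 + 338)) = 1/(-5462 - 2082) = 1/(-7544) = -1/7544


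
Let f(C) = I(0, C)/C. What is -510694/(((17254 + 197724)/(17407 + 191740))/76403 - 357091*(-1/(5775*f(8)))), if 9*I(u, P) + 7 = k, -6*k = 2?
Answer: 12342927838480496675/14672881533312169 ≈ 841.21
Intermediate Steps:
k = -⅓ (k = -⅙*2 = -⅓ ≈ -0.33333)
I(u, P) = -22/27 (I(u, P) = -7/9 + (⅑)*(-⅓) = -7/9 - 1/27 = -22/27)
f(C) = -22/(27*C)
-510694/(((17254 + 197724)/(17407 + 191740))/76403 - 357091*(-1/(5775*f(8)))) = -510694/(((17254 + 197724)/(17407 + 191740))/76403 - 357091/(-(-550)/(9*8)*77)) = -510694/((214978/209147)*(1/76403) - 357091/(-(-550)/(9*8)*77)) = -510694/((214978*(1/209147))*(1/76403) - 357091/(-75*(-11/108)*77)) = -510694/((214978/209147)*(1/76403) - 357091/((275/36)*77)) = -510694/(214978/15979458241 - 357091/21175/36) = -510694/(214978/15979458241 - 357091*36/21175) = -510694/(214978/15979458241 - 1836468/3025) = -510694/(-29345763066624338/48337861179025) = -510694*(-48337861179025/29345763066624338) = 12342927838480496675/14672881533312169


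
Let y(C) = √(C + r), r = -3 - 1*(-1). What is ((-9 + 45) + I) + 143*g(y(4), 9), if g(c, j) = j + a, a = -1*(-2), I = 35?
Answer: 1644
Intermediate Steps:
r = -2 (r = -3 + 1 = -2)
a = 2
y(C) = √(-2 + C) (y(C) = √(C - 2) = √(-2 + C))
g(c, j) = 2 + j (g(c, j) = j + 2 = 2 + j)
((-9 + 45) + I) + 143*g(y(4), 9) = ((-9 + 45) + 35) + 143*(2 + 9) = (36 + 35) + 143*11 = 71 + 1573 = 1644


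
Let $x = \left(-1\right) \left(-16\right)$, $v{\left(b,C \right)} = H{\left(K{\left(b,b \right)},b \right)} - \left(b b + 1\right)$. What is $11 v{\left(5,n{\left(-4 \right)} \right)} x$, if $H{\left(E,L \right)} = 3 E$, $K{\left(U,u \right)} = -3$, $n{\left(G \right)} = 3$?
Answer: $-6160$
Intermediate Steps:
$v{\left(b,C \right)} = -10 - b^{2}$ ($v{\left(b,C \right)} = 3 \left(-3\right) - \left(b b + 1\right) = -9 - \left(b^{2} + 1\right) = -9 - \left(1 + b^{2}\right) = -10 - b^{2}$)
$x = 16$
$11 v{\left(5,n{\left(-4 \right)} \right)} x = 11 \left(-10 - 5^{2}\right) 16 = 11 \left(-10 - 25\right) 16 = 11 \left(-35\right) 16 = \left(-385\right) 16 = -6160$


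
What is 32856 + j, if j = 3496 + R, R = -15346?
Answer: 21006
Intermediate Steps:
j = -11850 (j = 3496 - 15346 = -11850)
32856 + j = 32856 - 11850 = 21006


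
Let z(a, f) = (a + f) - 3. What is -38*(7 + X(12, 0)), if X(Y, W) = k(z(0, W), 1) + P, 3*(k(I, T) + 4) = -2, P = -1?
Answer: -152/3 ≈ -50.667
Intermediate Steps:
z(a, f) = -3 + a + f
k(I, T) = -14/3 (k(I, T) = -4 + (⅓)*(-2) = -4 - ⅔ = -14/3)
X(Y, W) = -17/3 (X(Y, W) = -14/3 - 1 = -17/3)
-38*(7 + X(12, 0)) = -38*(7 - 17/3) = -38*4/3 = -152/3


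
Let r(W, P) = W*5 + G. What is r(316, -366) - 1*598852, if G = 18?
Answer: -597254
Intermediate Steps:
r(W, P) = 18 + 5*W (r(W, P) = W*5 + 18 = 5*W + 18 = 18 + 5*W)
r(316, -366) - 1*598852 = (18 + 5*316) - 1*598852 = (18 + 1580) - 598852 = 1598 - 598852 = -597254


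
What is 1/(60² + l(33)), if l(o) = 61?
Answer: 1/3661 ≈ 0.00027315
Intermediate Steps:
1/(60² + l(33)) = 1/(60² + 61) = 1/(3600 + 61) = 1/3661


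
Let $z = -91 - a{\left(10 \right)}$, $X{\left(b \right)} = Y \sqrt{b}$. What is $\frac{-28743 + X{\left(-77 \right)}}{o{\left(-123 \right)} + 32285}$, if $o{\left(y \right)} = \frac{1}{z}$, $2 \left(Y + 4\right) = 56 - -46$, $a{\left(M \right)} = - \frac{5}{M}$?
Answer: $- \frac{1734161}{1947861} + \frac{8507 i \sqrt{77}}{5843583} \approx -0.89029 + 0.012774 i$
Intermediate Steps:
$Y = 47$ ($Y = -4 + \frac{56 - -46}{2} = -4 + \frac{56 + 46}{2} = -4 + \frac{1}{2} \cdot 102 = -4 + 51 = 47$)
$X{\left(b \right)} = 47 \sqrt{b}$
$z = - \frac{181}{2}$ ($z = -91 - - \frac{5}{10} = -91 - \left(-5\right) \frac{1}{10} = -91 - - \frac{1}{2} = -91 + \frac{1}{2} = - \frac{181}{2} \approx -90.5$)
$o{\left(y \right)} = - \frac{2}{181}$ ($o{\left(y \right)} = \frac{1}{- \frac{181}{2}} = - \frac{2}{181}$)
$\frac{-28743 + X{\left(-77 \right)}}{o{\left(-123 \right)} + 32285} = \frac{-28743 + 47 \sqrt{-77}}{- \frac{2}{181} + 32285} = \frac{-28743 + 47 i \sqrt{77}}{\frac{5843583}{181}} = \left(-28743 + 47 i \sqrt{77}\right) \frac{181}{5843583} = - \frac{1734161}{1947861} + \frac{8507 i \sqrt{77}}{5843583}$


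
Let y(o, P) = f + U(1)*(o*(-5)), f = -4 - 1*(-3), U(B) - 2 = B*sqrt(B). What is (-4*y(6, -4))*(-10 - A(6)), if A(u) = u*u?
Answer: -16744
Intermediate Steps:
A(u) = u**2
U(B) = 2 + B**(3/2) (U(B) = 2 + B*sqrt(B) = 2 + B**(3/2))
f = -1 (f = -4 + 3 = -1)
y(o, P) = -1 - 15*o (y(o, P) = -1 + (2 + 1**(3/2))*(o*(-5)) = -1 + (2 + 1)*(-5*o) = -1 + 3*(-5*o) = -1 - 15*o)
(-4*y(6, -4))*(-10 - A(6)) = (-4*(-1 - 15*6))*(-10 - 1*6**2) = (-4*(-1 - 90))*(-10 - 1*36) = (-4*(-91))*(-10 - 36) = 364*(-46) = -16744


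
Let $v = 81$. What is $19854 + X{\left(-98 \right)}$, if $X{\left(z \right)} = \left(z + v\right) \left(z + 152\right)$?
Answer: $18936$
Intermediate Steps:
$X{\left(z \right)} = \left(81 + z\right) \left(152 + z\right)$ ($X{\left(z \right)} = \left(z + 81\right) \left(z + 152\right) = \left(81 + z\right) \left(152 + z\right)$)
$19854 + X{\left(-98 \right)} = 19854 + \left(12312 + \left(-98\right)^{2} + 233 \left(-98\right)\right) = 19854 + \left(12312 + 9604 - 22834\right) = 19854 - 918 = 18936$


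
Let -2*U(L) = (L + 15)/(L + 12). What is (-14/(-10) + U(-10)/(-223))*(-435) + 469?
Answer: -127055/892 ≈ -142.44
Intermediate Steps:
U(L) = -(15 + L)/(2*(12 + L)) (U(L) = -(L + 15)/(2*(L + 12)) = -(15 + L)/(2*(12 + L)))
(-14/(-10) + U(-10)/(-223))*(-435) + 469 = (-14/(-10) + ((-15 - 1*(-10))/(2*(12 - 10)))/(-223))*(-435) + 469 = (-14*(-⅒) + ((½)*(-15 + 10)/2)*(-1/223))*(-435) + 469 = (7/5 + ((½)*(½)*(-5))*(-1/223))*(-435) + 469 = (7/5 - 5/4*(-1/223))*(-435) + 469 = (7/5 + 5/892)*(-435) + 469 = (6269/4460)*(-435) + 469 = -545403/892 + 469 = -127055/892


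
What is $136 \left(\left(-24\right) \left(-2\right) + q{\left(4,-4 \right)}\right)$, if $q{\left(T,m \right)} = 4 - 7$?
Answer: $6120$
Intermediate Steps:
$q{\left(T,m \right)} = -3$ ($q{\left(T,m \right)} = 4 - 7 = -3$)
$136 \left(\left(-24\right) \left(-2\right) + q{\left(4,-4 \right)}\right) = 136 \left(\left(-24\right) \left(-2\right) - 3\right) = 136 \left(48 - 3\right) = 136 \cdot 45 = 6120$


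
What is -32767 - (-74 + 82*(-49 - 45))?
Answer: -24985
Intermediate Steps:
-32767 - (-74 + 82*(-49 - 45)) = -32767 - (-74 + 82*(-94)) = -32767 - (-74 - 7708) = -32767 - 1*(-7782) = -32767 + 7782 = -24985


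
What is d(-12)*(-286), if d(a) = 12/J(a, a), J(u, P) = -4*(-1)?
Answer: -858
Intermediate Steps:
J(u, P) = 4
d(a) = 3 (d(a) = 12/4 = 12*(¼) = 3)
d(-12)*(-286) = 3*(-286) = -858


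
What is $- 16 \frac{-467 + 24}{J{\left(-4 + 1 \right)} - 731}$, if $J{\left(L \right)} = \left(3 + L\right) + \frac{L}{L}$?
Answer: $- \frac{3544}{365} \approx -9.7096$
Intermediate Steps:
$J{\left(L \right)} = 4 + L$ ($J{\left(L \right)} = \left(3 + L\right) + 1 = 4 + L$)
$- 16 \frac{-467 + 24}{J{\left(-4 + 1 \right)} - 731} = - 16 \frac{-467 + 24}{\left(4 + \left(-4 + 1\right)\right) - 731} = - 16 \left(- \frac{443}{\left(4 - 3\right) - 731}\right) = - 16 \left(- \frac{443}{1 - 731}\right) = - 16 \left(- \frac{443}{-730}\right) = - 16 \left(\left(-443\right) \left(- \frac{1}{730}\right)\right) = \left(-16\right) \frac{443}{730} = - \frac{3544}{365}$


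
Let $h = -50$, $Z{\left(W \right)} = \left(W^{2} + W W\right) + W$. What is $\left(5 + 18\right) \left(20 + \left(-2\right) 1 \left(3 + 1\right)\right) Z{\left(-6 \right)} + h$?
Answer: $18166$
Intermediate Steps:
$Z{\left(W \right)} = W + 2 W^{2}$ ($Z{\left(W \right)} = \left(W^{2} + W^{2}\right) + W = 2 W^{2} + W = W + 2 W^{2}$)
$\left(5 + 18\right) \left(20 + \left(-2\right) 1 \left(3 + 1\right)\right) Z{\left(-6 \right)} + h = \left(5 + 18\right) \left(20 + \left(-2\right) 1 \left(3 + 1\right)\right) \left(- 6 \left(1 + 2 \left(-6\right)\right)\right) - 50 = 23 \left(20 - 8\right) \left(- 6 \left(1 - 12\right)\right) - 50 = 23 \left(20 - 8\right) \left(\left(-6\right) \left(-11\right)\right) - 50 = 23 \cdot 12 \cdot 66 - 50 = 276 \cdot 66 - 50 = 18216 - 50 = 18166$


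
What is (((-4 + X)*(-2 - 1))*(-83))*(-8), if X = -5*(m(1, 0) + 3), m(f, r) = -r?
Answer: 37848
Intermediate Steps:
X = -15 (X = -5*(-1*0 + 3) = -5*(0 + 3) = -5*3 = -15)
(((-4 + X)*(-2 - 1))*(-83))*(-8) = (((-4 - 15)*(-2 - 1))*(-83))*(-8) = (-19*(-3)*(-83))*(-8) = (57*(-83))*(-8) = -4731*(-8) = 37848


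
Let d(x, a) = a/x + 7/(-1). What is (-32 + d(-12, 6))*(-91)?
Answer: 7189/2 ≈ 3594.5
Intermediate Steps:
d(x, a) = -7 + a/x (d(x, a) = a/x + 7*(-1) = a/x - 7 = -7 + a/x)
(-32 + d(-12, 6))*(-91) = (-32 + (-7 + 6/(-12)))*(-91) = (-32 + (-7 + 6*(-1/12)))*(-91) = (-32 + (-7 - ½))*(-91) = (-32 - 15/2)*(-91) = -79/2*(-91) = 7189/2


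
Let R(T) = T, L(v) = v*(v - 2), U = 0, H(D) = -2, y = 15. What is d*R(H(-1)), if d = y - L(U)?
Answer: -30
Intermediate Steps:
L(v) = v*(-2 + v)
d = 15 (d = 15 - 0*(-2 + 0) = 15 - 0*(-2) = 15 - 1*0 = 15 + 0 = 15)
d*R(H(-1)) = 15*(-2) = -30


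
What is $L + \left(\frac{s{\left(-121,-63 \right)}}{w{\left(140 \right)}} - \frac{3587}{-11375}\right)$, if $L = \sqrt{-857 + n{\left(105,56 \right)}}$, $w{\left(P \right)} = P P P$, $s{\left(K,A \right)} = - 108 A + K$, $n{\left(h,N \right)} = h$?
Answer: $\frac{11335711}{35672000} + 4 i \sqrt{47} \approx 0.31778 + 27.423 i$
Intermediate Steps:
$s{\left(K,A \right)} = K - 108 A$
$w{\left(P \right)} = P^{3}$ ($w{\left(P \right)} = P^{2} P = P^{3}$)
$L = 4 i \sqrt{47}$ ($L = \sqrt{-857 + 105} = \sqrt{-752} = 4 i \sqrt{47} \approx 27.423 i$)
$L + \left(\frac{s{\left(-121,-63 \right)}}{w{\left(140 \right)}} - \frac{3587}{-11375}\right) = 4 i \sqrt{47} + \left(\frac{-121 - -6804}{140^{3}} - \frac{3587}{-11375}\right) = 4 i \sqrt{47} + \left(\frac{-121 + 6804}{2744000} - - \frac{3587}{11375}\right) = 4 i \sqrt{47} + \left(6683 \cdot \frac{1}{2744000} + \frac{3587}{11375}\right) = 4 i \sqrt{47} + \left(\frac{6683}{2744000} + \frac{3587}{11375}\right) = 4 i \sqrt{47} + \frac{11335711}{35672000} = \frac{11335711}{35672000} + 4 i \sqrt{47}$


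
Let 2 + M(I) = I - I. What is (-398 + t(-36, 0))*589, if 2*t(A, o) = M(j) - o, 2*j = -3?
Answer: -235011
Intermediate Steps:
j = -3/2 (j = (1/2)*(-3) = -3/2 ≈ -1.5000)
M(I) = -2 (M(I) = -2 + (I - I) = -2 + 0 = -2)
t(A, o) = -1 - o/2 (t(A, o) = (-2 - o)/2 = -1 - o/2)
(-398 + t(-36, 0))*589 = (-398 + (-1 - 1/2*0))*589 = (-398 + (-1 + 0))*589 = (-398 - 1)*589 = -399*589 = -235011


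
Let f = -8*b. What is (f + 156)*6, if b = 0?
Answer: 936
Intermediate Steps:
f = 0 (f = -8*0 = 0)
(f + 156)*6 = (0 + 156)*6 = 156*6 = 936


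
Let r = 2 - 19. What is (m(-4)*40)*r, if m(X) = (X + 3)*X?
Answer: -2720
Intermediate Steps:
r = -17
m(X) = X*(3 + X) (m(X) = (3 + X)*X = X*(3 + X))
(m(-4)*40)*r = (-4*(3 - 4)*40)*(-17) = (-4*(-1)*40)*(-17) = (4*40)*(-17) = 160*(-17) = -2720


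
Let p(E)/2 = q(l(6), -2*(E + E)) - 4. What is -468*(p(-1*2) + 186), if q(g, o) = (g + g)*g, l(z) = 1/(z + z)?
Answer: -83317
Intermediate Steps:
l(z) = 1/(2*z)
q(g, o) = 2*g² (q(g, o) = (2*g)*g = 2*g²)
p(E) = -287/36 (p(E) = 2*(2*((½)/6)² - 4) = 2*(2*((½)*(⅙))² - 4) = 2*(2*(1/12)² - 4) = 2*(2*(1/144) - 4) = 2*(1/72 - 4) = 2*(-287/72) = -287/36)
-468*(p(-1*2) + 186) = -468*(-287/36 + 186) = -468*6409/36 = -83317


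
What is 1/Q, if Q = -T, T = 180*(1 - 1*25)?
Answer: 1/4320 ≈ 0.00023148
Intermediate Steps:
T = -4320 (T = 180*(1 - 25) = 180*(-24) = -4320)
Q = 4320 (Q = -1*(-4320) = 4320)
1/Q = 1/4320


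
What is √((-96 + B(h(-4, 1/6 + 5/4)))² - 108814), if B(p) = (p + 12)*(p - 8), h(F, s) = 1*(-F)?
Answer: 3*I*√9246 ≈ 288.47*I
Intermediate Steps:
h(F, s) = -F
B(p) = (-8 + p)*(12 + p) (B(p) = (12 + p)*(-8 + p) = (-8 + p)*(12 + p))
√((-96 + B(h(-4, 1/6 + 5/4)))² - 108814) = √((-96 + (-96 + (-1*(-4))² + 4*(-1*(-4))))² - 108814) = √((-96 + (-96 + 4² + 4*4))² - 108814) = √((-96 + (-96 + 16 + 16))² - 108814) = √((-96 - 64)² - 108814) = √((-160)² - 108814) = √(25600 - 108814) = √(-83214) = 3*I*√9246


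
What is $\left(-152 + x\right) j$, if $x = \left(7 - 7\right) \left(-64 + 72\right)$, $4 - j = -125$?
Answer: $-19608$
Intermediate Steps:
$j = 129$ ($j = 4 - -125 = 4 + 125 = 129$)
$x = 0$ ($x = 0 \cdot 8 = 0$)
$\left(-152 + x\right) j = \left(-152 + 0\right) 129 = \left(-152\right) 129 = -19608$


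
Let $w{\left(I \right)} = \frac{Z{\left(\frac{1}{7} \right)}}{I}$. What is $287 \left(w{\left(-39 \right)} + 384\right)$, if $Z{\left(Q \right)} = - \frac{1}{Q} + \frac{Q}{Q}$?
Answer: $\frac{1433278}{13} \approx 1.1025 \cdot 10^{5}$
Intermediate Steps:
$Z{\left(Q \right)} = 1 - \frac{1}{Q}$ ($Z{\left(Q \right)} = - \frac{1}{Q} + 1 = 1 - \frac{1}{Q}$)
$w{\left(I \right)} = - \frac{6}{I}$ ($w{\left(I \right)} = \frac{\frac{1}{\frac{1}{7}} \left(-1 + \frac{1}{7}\right)}{I} = \frac{7 \left(- \frac{6}{7}\right)}{I} = - \frac{6}{I}$)
$287 \left(w{\left(-39 \right)} + 384\right) = 287 \left(- \frac{6}{-39} + 384\right) = 287 \left(\left(-6\right) \left(- \frac{1}{39}\right) + 384\right) = 287 \left(\frac{2}{13} + 384\right) = 287 \cdot \frac{4994}{13} = \frac{1433278}{13}$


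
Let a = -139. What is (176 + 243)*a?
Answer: -58241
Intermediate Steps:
(176 + 243)*a = (176 + 243)*(-139) = 419*(-139) = -58241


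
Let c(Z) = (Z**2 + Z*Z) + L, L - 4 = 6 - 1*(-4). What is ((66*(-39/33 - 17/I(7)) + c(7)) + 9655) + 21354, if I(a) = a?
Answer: 216179/7 ≈ 30883.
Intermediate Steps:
L = 14 (L = 4 + (6 - 1*(-4)) = 4 + (6 + 4) = 4 + 10 = 14)
c(Z) = 14 + 2*Z**2 (c(Z) = (Z**2 + Z*Z) + 14 = (Z**2 + Z**2) + 14 = 2*Z**2 + 14 = 14 + 2*Z**2)
((66*(-39/33 - 17/I(7)) + c(7)) + 9655) + 21354 = ((66*(-39/33 - 17/7) + (14 + 2*7**2)) + 9655) + 21354 = ((66*(-39*1/33 - 17*1/7) + (14 + 2*49)) + 9655) + 21354 = ((66*(-13/11 - 17/7) + (14 + 98)) + 9655) + 21354 = ((66*(-278/77) + 112) + 9655) + 21354 = ((-1668/7 + 112) + 9655) + 21354 = (-884/7 + 9655) + 21354 = 66701/7 + 21354 = 216179/7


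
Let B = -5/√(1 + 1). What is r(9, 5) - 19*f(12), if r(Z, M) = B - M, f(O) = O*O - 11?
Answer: -2532 - 5*√2/2 ≈ -2535.5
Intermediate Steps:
B = -5*√2/2 ≈ -3.5355
f(O) = -11 + O² (f(O) = O² - 11 = -11 + O²)
r(Z, M) = -M - 5*√2/2 (r(Z, M) = -5*√2/2 - M = -M - 5*√2/2)
r(9, 5) - 19*f(12) = (-1*5 - 5*√2/2) - 19*(-11 + 12²) = (-5 - 5*√2/2) - 19*(-11 + 144) = (-5 - 5*√2/2) - 19*133 = (-5 - 5*√2/2) - 2527 = -2532 - 5*√2/2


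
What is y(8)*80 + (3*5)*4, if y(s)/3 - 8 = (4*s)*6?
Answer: 48060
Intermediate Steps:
y(s) = 24 + 72*s (y(s) = 24 + 3*((4*s)*6) = 24 + 3*(24*s) = 24 + 72*s)
y(8)*80 + (3*5)*4 = (24 + 72*8)*80 + (3*5)*4 = (24 + 576)*80 + 15*4 = 600*80 + 60 = 48000 + 60 = 48060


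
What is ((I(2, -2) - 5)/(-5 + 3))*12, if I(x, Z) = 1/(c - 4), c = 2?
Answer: 33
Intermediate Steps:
I(x, Z) = -½ (I(x, Z) = 1/(2 - 4) = 1/(-2) = -½)
((I(2, -2) - 5)/(-5 + 3))*12 = ((-½ - 5)/(-5 + 3))*12 = -11/2/(-2)*12 = -11/2*(-½)*12 = (11/4)*12 = 33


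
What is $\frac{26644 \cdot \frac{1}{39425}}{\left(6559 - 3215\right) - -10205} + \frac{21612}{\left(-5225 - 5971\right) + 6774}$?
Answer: $- \frac{1924058272022}{393682792525} \approx -4.8873$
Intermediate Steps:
$\frac{26644 \cdot \frac{1}{39425}}{\left(6559 - 3215\right) - -10205} + \frac{21612}{\left(-5225 - 5971\right) + 6774} = \frac{26644 \cdot \frac{1}{39425}}{\left(6559 - 3215\right) + 10205} + \frac{21612}{-11196 + 6774} = \frac{26644}{39425 \left(3344 + 10205\right)} + \frac{21612}{-4422} = \frac{26644}{39425 \cdot 13549} + 21612 \left(- \frac{1}{4422}\right) = \frac{26644}{39425} \cdot \frac{1}{13549} - \frac{3602}{737} = \frac{26644}{534169325} - \frac{3602}{737} = - \frac{1924058272022}{393682792525}$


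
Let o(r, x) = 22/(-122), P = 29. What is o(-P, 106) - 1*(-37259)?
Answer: 2272788/61 ≈ 37259.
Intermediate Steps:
o(r, x) = -11/61 (o(r, x) = 22*(-1/122) = -11/61)
o(-P, 106) - 1*(-37259) = -11/61 - 1*(-37259) = -11/61 + 37259 = 2272788/61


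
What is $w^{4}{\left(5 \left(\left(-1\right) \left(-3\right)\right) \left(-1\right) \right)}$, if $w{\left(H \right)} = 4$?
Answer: $256$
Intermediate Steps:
$w^{4}{\left(5 \left(\left(-1\right) \left(-3\right)\right) \left(-1\right) \right)} = 4^{4} = 256$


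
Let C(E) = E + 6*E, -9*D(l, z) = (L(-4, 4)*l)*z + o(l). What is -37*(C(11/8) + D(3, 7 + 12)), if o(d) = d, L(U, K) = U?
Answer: -10249/8 ≈ -1281.1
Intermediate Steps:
D(l, z) = -l/9 + 4*l*z/9 (D(l, z) = -((-4*l)*z + l)/9 = -(-4*l*z + l)/9 = -(l - 4*l*z)/9 = -l/9 + 4*l*z/9)
C(E) = 7*E
-37*(C(11/8) + D(3, 7 + 12)) = -37*(7*(11/8) + (⅑)*3*(-1 + 4*(7 + 12))) = -37*(7*(11*(⅛)) + (⅑)*3*(-1 + 4*19)) = -37*(7*(11/8) + (⅑)*3*(-1 + 76)) = -37*(77/8 + (⅑)*3*75) = -37*(77/8 + 25) = -37*277/8 = -10249/8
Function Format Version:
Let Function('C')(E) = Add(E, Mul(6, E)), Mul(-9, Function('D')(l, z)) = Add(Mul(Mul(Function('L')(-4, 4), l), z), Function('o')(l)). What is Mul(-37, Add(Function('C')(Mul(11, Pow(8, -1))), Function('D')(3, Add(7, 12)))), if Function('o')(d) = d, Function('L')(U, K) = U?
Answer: Rational(-10249, 8) ≈ -1281.1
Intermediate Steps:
Function('D')(l, z) = Add(Mul(Rational(-1, 9), l), Mul(Rational(4, 9), l, z)) (Function('D')(l, z) = Mul(Rational(-1, 9), Add(Mul(Mul(-4, l), z), l)) = Mul(Rational(-1, 9), Add(Mul(-4, l, z), l)) = Mul(Rational(-1, 9), Add(l, Mul(-4, l, z))) = Add(Mul(Rational(-1, 9), l), Mul(Rational(4, 9), l, z)))
Function('C')(E) = Mul(7, E)
Mul(-37, Add(Function('C')(Mul(11, Pow(8, -1))), Function('D')(3, Add(7, 12)))) = Mul(-37, Add(Mul(7, Mul(11, Pow(8, -1))), Mul(Rational(1, 9), 3, Add(-1, Mul(4, Add(7, 12)))))) = Mul(-37, Add(Mul(7, Mul(11, Rational(1, 8))), Mul(Rational(1, 9), 3, Add(-1, Mul(4, 19))))) = Mul(-37, Add(Mul(7, Rational(11, 8)), Mul(Rational(1, 9), 3, Add(-1, 76)))) = Mul(-37, Add(Rational(77, 8), Mul(Rational(1, 9), 3, 75))) = Mul(-37, Add(Rational(77, 8), 25)) = Mul(-37, Rational(277, 8)) = Rational(-10249, 8)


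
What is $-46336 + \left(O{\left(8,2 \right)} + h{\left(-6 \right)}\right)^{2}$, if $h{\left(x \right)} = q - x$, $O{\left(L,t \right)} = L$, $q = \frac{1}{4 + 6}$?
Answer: $- \frac{4613719}{100} \approx -46137.0$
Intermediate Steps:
$q = \frac{1}{10} \approx 0.1$
$h{\left(x \right)} = \frac{1}{10} - x$
$-46336 + \left(O{\left(8,2 \right)} + h{\left(-6 \right)}\right)^{2} = -46336 + \left(8 + \left(\frac{1}{10} - -6\right)\right)^{2} = -46336 + \left(8 + \left(\frac{1}{10} + 6\right)\right)^{2} = -46336 + \left(8 + \frac{61}{10}\right)^{2} = -46336 + \left(\frac{141}{10}\right)^{2} = -46336 + \frac{19881}{100} = - \frac{4613719}{100}$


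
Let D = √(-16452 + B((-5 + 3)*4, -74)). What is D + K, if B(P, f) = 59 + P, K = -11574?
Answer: -11574 + I*√16401 ≈ -11574.0 + 128.07*I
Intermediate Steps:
D = I*√16401 (D = √(-16452 + (59 + (-5 + 3)*4)) = √(-16452 + (59 - 2*4)) = √(-16452 + (59 - 8)) = √(-16452 + 51) = √(-16401) = I*√16401 ≈ 128.07*I)
D + K = I*√16401 - 11574 = -11574 + I*√16401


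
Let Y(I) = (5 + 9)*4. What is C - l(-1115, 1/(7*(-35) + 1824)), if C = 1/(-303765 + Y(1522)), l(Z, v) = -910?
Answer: 276375189/303709 ≈ 910.00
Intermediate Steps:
Y(I) = 56 (Y(I) = 14*4 = 56)
C = -1/303709 (C = 1/(-303765 + 56) = 1/(-303709) = -1/303709 ≈ -3.2926e-6)
C - l(-1115, 1/(7*(-35) + 1824)) = -1/303709 - 1*(-910) = -1/303709 + 910 = 276375189/303709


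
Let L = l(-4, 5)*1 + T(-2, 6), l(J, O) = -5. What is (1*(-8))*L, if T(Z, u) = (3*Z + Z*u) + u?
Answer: 136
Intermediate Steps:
T(Z, u) = u + 3*Z + Z*u
L = -17 (L = -5*1 + (6 + 3*(-2) - 2*6) = -5 + (6 - 6 - 12) = -5 - 12 = -17)
(1*(-8))*L = (1*(-8))*(-17) = -8*(-17) = 136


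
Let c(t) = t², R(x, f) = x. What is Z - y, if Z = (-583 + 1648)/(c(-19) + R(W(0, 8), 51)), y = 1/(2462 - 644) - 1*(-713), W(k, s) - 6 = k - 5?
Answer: -116825225/164529 ≈ -710.06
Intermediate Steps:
W(k, s) = 1 + k (W(k, s) = 6 + (k - 5) = 6 + (-5 + k) = 1 + k)
y = 1296235/1818 (y = 1/1818 + 713 = 1296235/1818 ≈ 713.00)
Z = 1065/362 (Z = (-583 + 1648)/((-19)² + (1 + 0)) = 1065/(361 + 1) = 1065/362 ≈ 2.9420)
Z - y = 1065/362 - 1*1296235/1818 = 1065/362 - 1296235/1818 = -116825225/164529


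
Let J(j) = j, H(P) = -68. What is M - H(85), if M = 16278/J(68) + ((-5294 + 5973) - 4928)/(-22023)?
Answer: 230306839/748782 ≈ 307.58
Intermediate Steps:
M = 179389663/748782 (M = 16278/68 + ((-5294 + 5973) - 4928)/(-22023) = 16278*(1/68) + (679 - 4928)*(-1/22023) = 8139/34 - 4249*(-1/22023) = 8139/34 + 4249/22023 = 179389663/748782 ≈ 239.58)
M - H(85) = 179389663/748782 - 1*(-68) = 179389663/748782 + 68 = 230306839/748782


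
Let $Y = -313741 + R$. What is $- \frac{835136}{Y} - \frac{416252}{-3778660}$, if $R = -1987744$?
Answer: $\frac{205684636599}{434826465505} \approx 0.47303$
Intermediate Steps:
$Y = -2301485$ ($Y = -313741 - 1987744 = -2301485$)
$- \frac{835136}{Y} - \frac{416252}{-3778660} = - \frac{835136}{-2301485} - \frac{416252}{-3778660} = \left(-835136\right) \left(- \frac{1}{2301485}\right) - - \frac{104063}{944665} = \frac{835136}{2301485} + \frac{104063}{944665} = \frac{205684636599}{434826465505}$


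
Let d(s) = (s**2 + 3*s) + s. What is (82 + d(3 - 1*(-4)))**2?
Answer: 25281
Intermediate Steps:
d(s) = s**2 + 4*s
(82 + d(3 - 1*(-4)))**2 = (82 + (3 - 1*(-4))*(4 + (3 - 1*(-4))))**2 = (82 + (3 + 4)*(4 + (3 + 4)))**2 = (82 + 7*(4 + 7))**2 = (82 + 7*11)**2 = (82 + 77)**2 = 159**2 = 25281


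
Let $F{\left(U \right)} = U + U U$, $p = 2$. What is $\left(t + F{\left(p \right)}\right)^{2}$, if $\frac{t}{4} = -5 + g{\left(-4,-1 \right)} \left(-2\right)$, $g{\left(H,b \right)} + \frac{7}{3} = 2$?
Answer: $\frac{1156}{9} \approx 128.44$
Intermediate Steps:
$g{\left(H,b \right)} = - \frac{1}{3}$ ($g{\left(H,b \right)} = - \frac{7}{3} + 2 = - \frac{1}{3}$)
$F{\left(U \right)} = U + U^{2}$
$t = - \frac{52}{3}$ ($t = 4 \left(-5 - - \frac{2}{3}\right) = 4 \left(-5 + \frac{2}{3}\right) = 4 \left(- \frac{13}{3}\right) = - \frac{52}{3} \approx -17.333$)
$\left(t + F{\left(p \right)}\right)^{2} = \left(- \frac{52}{3} + 2 \left(1 + 2\right)\right)^{2} = \left(- \frac{52}{3} + 2 \cdot 3\right)^{2} = \left(- \frac{52}{3} + 6\right)^{2} = \left(- \frac{34}{3}\right)^{2} = \frac{1156}{9}$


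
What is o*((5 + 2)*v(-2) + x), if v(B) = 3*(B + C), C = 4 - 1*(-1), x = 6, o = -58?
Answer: -4002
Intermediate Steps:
C = 5 (C = 4 + 1 = 5)
v(B) = 15 + 3*B (v(B) = 3*(B + 5) = 3*(5 + B) = 15 + 3*B)
o*((5 + 2)*v(-2) + x) = -58*((5 + 2)*(15 + 3*(-2)) + 6) = -58*(7*(15 - 6) + 6) = -58*(7*9 + 6) = -58*(63 + 6) = -58*69 = -4002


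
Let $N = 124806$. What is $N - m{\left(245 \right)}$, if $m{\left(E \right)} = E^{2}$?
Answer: $64781$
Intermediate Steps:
$N - m{\left(245 \right)} = 124806 - 245^{2} = 124806 - 60025 = 64781$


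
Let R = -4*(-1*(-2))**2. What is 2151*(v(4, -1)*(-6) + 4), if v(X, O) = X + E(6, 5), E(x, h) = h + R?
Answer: 98946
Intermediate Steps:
R = -16 (R = -4*2**2 = -4*4 = -16)
E(x, h) = -16 + h (E(x, h) = h - 16 = -16 + h)
v(X, O) = -11 + X (v(X, O) = X + (-16 + 5) = X - 11 = -11 + X)
2151*(v(4, -1)*(-6) + 4) = 2151*((-11 + 4)*(-6) + 4) = 2151*(-7*(-6) + 4) = 2151*(42 + 4) = 2151*46 = 98946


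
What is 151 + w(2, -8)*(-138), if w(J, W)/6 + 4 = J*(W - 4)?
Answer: 23335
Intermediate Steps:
w(J, W) = -24 + 6*J*(-4 + W) (w(J, W) = -24 + 6*(J*(W - 4)) = -24 + 6*(J*(-4 + W)) = -24 + 6*J*(-4 + W))
151 + w(2, -8)*(-138) = 151 + (-24 - 24*2 + 6*2*(-8))*(-138) = 151 + (-24 - 48 - 96)*(-138) = 151 - 168*(-138) = 151 + 23184 = 23335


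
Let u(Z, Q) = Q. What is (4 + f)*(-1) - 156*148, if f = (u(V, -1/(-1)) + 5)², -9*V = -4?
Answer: -23128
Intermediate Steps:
V = 4/9 (V = -⅑*(-4) = 4/9 ≈ 0.44444)
f = 36 (f = (-1/(-1) + 5)² = (-1*(-1) + 5)² = (1 + 5)² = 6² = 36)
(4 + f)*(-1) - 156*148 = (4 + 36)*(-1) - 156*148 = 40*(-1) - 23088 = -40 - 23088 = -23128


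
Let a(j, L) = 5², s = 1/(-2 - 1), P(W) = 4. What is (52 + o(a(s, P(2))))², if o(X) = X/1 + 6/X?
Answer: 3728761/625 ≈ 5966.0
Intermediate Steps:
s = -⅓ (s = 1/(-3) = -⅓ ≈ -0.33333)
a(j, L) = 25
o(X) = X + 6/X (o(X) = X*1 + 6/X = X + 6/X)
(52 + o(a(s, P(2))))² = (52 + (25 + 6/25))² = (52 + 631/25)² = (1931/25)² = 3728761/625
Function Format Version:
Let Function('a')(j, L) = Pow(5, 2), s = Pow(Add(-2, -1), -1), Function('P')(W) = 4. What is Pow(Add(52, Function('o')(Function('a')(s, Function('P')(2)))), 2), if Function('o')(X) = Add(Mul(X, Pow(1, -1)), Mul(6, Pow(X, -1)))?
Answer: Rational(3728761, 625) ≈ 5966.0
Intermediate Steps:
s = Rational(-1, 3) (s = Pow(-3, -1) = Rational(-1, 3) ≈ -0.33333)
Function('a')(j, L) = 25
Function('o')(X) = Add(X, Mul(6, Pow(X, -1))) (Function('o')(X) = Add(Mul(X, 1), Mul(6, Pow(X, -1))) = Add(X, Mul(6, Pow(X, -1))))
Pow(Add(52, Function('o')(Function('a')(s, Function('P')(2)))), 2) = Pow(Add(52, Add(25, Mul(6, Pow(25, -1)))), 2) = Pow(Add(52, Add(25, Mul(6, Rational(1, 25)))), 2) = Pow(Add(52, Add(25, Rational(6, 25))), 2) = Pow(Add(52, Rational(631, 25)), 2) = Pow(Rational(1931, 25), 2) = Rational(3728761, 625)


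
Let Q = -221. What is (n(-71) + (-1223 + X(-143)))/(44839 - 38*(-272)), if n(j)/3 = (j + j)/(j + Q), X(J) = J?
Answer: -199223/8055550 ≈ -0.024731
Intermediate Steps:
n(j) = 6*j/(-221 + j) (n(j) = 3*((j + j)/(j - 221)) = 3*((2*j)/(-221 + j)) = 3*(2*j/(-221 + j)) = 6*j/(-221 + j))
(n(-71) + (-1223 + X(-143)))/(44839 - 38*(-272)) = (6*(-71)/(-221 - 71) + (-1223 - 143))/(44839 - 38*(-272)) = (6*(-71)/(-292) - 1366)/(44839 + 10336) = (6*(-71)*(-1/292) - 1366)/55175 = (213/146 - 1366)*(1/55175) = -199223/146*1/55175 = -199223/8055550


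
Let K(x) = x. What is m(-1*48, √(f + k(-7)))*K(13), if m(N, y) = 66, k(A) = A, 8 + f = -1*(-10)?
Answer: 858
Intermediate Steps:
f = 2 (f = -8 - 1*(-10) = -8 + 10 = 2)
m(-1*48, √(f + k(-7)))*K(13) = 66*13 = 858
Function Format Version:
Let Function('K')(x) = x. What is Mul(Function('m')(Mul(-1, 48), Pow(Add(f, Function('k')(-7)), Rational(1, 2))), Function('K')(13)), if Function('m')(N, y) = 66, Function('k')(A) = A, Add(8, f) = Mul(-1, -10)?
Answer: 858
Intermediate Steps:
f = 2 (f = Add(-8, Mul(-1, -10)) = Add(-8, 10) = 2)
Mul(Function('m')(Mul(-1, 48), Pow(Add(f, Function('k')(-7)), Rational(1, 2))), Function('K')(13)) = Mul(66, 13) = 858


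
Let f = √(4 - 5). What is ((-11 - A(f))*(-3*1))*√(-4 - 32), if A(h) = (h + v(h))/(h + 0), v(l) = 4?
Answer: 72 + 216*I ≈ 72.0 + 216.0*I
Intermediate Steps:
f = I (f = √(-1) = I ≈ 1.0*I)
A(h) = (4 + h)/h (A(h) = (h + 4)/(h + 0) = (4 + h)/h)
((-11 - A(f))*(-3*1))*√(-4 - 32) = ((-11 - (4 + I)/I)*(-3*1))*√(-4 - 32) = ((-11 - (-I)*(4 + I))*(-3))*√(-36) = ((-11 - (-1)*I*(4 + I))*(-3))*(6*I) = ((-11 + I*(4 + I))*(-3))*(6*I) = (33 - 3*I*(4 + I))*(6*I) = 6*I*(33 - 3*I*(4 + I))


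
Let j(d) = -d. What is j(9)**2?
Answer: 81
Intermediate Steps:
j(9)**2 = (-1*9)**2 = (-9)**2 = 81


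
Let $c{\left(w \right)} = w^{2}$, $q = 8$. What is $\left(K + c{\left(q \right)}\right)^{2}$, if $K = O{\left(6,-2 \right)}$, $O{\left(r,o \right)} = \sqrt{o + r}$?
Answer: $4356$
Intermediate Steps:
$K = 2$ ($K = \sqrt{-2 + 6} = \sqrt{4} = 2$)
$\left(K + c{\left(q \right)}\right)^{2} = \left(2 + 8^{2}\right)^{2} = \left(2 + 64\right)^{2} = 66^{2} = 4356$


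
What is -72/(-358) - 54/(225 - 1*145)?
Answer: -3393/7160 ≈ -0.47388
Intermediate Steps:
-72/(-358) - 54/(225 - 1*145) = -72*(-1/358) - 54/(225 - 145) = 36/179 - 54/80 = 36/179 - 54*1/80 = 36/179 - 27/40 = -3393/7160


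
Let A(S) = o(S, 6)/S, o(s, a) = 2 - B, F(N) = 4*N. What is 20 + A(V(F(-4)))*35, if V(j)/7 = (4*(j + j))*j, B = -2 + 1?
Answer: 40975/2048 ≈ 20.007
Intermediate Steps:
B = -1
V(j) = 56*j**2 (V(j) = 7*((4*(j + j))*j) = 7*((4*(2*j))*j) = 7*((8*j)*j) = 7*(8*j**2) = 56*j**2)
o(s, a) = 3 (o(s, a) = 2 - 1*(-1) = 2 + 1 = 3)
A(S) = 3/S
20 + A(V(F(-4)))*35 = 20 + (3/((56*(4*(-4))**2)))*35 = 20 + (3/((56*(-16)**2)))*35 = 20 + (3/((56*256)))*35 = 20 + (3/14336)*35 = 20 + 15/2048 = 40975/2048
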